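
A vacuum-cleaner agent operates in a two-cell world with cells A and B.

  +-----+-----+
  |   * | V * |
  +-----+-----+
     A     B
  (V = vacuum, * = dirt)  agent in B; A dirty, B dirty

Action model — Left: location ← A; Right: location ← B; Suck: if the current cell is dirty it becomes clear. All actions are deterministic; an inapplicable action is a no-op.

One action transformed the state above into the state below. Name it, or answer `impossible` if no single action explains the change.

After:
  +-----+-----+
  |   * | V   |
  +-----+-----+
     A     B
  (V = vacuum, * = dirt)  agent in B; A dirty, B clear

Suck

try  Left: (A; A:dirty, B:dirty)
try Right: (B; A:dirty, B:dirty)
try  Suck: (B; A:dirty, B:clear)  ← match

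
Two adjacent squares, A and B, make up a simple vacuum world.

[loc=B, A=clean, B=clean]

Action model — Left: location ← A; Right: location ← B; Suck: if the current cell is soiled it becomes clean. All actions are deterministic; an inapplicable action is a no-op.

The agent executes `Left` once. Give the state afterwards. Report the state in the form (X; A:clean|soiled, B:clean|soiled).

(A; A:clean, B:clean)

start: (B; A:clean, B:clean)
[1] after Left: (A; A:clean, B:clean)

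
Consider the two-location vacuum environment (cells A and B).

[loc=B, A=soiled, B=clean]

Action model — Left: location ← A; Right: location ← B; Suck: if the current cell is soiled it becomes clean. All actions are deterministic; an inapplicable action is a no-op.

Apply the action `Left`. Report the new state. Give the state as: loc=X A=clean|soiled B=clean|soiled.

loc=A A=soiled B=clean

start: loc=B A=soiled B=clean
Left (#1): loc=A A=soiled B=clean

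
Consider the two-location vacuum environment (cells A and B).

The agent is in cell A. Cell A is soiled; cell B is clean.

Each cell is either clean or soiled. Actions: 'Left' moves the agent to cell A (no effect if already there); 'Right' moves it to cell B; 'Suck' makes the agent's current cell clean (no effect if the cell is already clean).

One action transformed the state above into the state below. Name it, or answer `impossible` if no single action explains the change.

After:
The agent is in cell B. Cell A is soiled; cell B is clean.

Right

try  Left: (A; A:soiled, B:clean)
try Right: (B; A:soiled, B:clean)  ← match
try  Suck: (A; A:clean, B:clean)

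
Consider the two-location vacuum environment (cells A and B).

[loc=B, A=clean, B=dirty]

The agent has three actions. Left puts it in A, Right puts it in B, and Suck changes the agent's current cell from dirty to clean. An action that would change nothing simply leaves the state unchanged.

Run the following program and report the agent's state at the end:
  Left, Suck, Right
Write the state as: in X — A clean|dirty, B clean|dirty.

1. Left → in A — A clean, B dirty
2. Suck → in A — A clean, B dirty
3. Right → in B — A clean, B dirty

in B — A clean, B dirty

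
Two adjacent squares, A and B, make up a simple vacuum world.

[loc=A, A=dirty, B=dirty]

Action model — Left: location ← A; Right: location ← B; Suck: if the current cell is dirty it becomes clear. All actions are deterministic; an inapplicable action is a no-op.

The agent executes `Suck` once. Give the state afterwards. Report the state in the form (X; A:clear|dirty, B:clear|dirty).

start: (A; A:dirty, B:dirty)
t=1 Suck ⇒ (A; A:clear, B:dirty)

(A; A:clear, B:dirty)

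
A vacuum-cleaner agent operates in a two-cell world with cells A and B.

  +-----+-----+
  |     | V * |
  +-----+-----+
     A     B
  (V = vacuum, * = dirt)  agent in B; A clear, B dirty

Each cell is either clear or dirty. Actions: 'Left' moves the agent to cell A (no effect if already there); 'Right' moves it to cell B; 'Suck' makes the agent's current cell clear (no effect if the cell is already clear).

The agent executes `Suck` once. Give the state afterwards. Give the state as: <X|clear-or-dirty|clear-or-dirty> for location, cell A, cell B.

start: <B|clear|dirty>
Suck (#1): <B|clear|clear>

<B|clear|clear>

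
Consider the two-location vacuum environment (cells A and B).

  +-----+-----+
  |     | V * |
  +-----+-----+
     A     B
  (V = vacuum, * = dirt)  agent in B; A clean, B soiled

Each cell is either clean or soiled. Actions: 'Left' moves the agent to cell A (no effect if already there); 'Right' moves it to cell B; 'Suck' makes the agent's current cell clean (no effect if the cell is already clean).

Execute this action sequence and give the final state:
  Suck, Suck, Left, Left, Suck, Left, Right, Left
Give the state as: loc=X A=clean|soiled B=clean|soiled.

loc=A A=clean B=clean

t=1 Suck ⇒ loc=B A=clean B=clean
t=2 Suck ⇒ loc=B A=clean B=clean
t=3 Left ⇒ loc=A A=clean B=clean
t=4 Left ⇒ loc=A A=clean B=clean
t=5 Suck ⇒ loc=A A=clean B=clean
t=6 Left ⇒ loc=A A=clean B=clean
t=7 Right ⇒ loc=B A=clean B=clean
t=8 Left ⇒ loc=A A=clean B=clean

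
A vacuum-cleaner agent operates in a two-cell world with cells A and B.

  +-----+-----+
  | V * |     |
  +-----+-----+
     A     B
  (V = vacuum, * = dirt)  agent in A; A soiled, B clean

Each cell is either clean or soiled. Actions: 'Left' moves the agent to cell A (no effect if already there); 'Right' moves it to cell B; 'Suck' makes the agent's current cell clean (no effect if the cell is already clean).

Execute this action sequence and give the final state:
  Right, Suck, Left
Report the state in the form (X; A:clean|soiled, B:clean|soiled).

step 1/3 (Right): (B; A:soiled, B:clean)
step 2/3 (Suck): (B; A:soiled, B:clean)
step 3/3 (Left): (A; A:soiled, B:clean)

(A; A:soiled, B:clean)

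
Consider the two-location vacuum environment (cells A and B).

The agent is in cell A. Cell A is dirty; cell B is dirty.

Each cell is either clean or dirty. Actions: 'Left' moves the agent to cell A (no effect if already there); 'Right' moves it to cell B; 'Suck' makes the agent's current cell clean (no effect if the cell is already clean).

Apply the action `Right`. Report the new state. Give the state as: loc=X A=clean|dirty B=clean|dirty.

start: loc=A A=dirty B=dirty
1) do Right; now loc=B A=dirty B=dirty

loc=B A=dirty B=dirty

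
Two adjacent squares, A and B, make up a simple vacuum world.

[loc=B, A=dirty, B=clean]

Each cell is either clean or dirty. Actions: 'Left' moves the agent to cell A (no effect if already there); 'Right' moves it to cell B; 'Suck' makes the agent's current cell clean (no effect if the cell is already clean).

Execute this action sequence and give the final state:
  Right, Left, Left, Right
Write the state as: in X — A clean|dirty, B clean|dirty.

in B — A dirty, B clean

1. Right → in B — A dirty, B clean
2. Left → in A — A dirty, B clean
3. Left → in A — A dirty, B clean
4. Right → in B — A dirty, B clean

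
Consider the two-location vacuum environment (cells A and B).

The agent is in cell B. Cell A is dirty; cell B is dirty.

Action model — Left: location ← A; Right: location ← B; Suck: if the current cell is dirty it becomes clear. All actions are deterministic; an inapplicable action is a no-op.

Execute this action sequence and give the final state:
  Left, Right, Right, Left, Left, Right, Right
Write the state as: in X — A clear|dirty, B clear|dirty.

1) do Left; now in A — A dirty, B dirty
2) do Right; now in B — A dirty, B dirty
3) do Right; now in B — A dirty, B dirty
4) do Left; now in A — A dirty, B dirty
5) do Left; now in A — A dirty, B dirty
6) do Right; now in B — A dirty, B dirty
7) do Right; now in B — A dirty, B dirty

in B — A dirty, B dirty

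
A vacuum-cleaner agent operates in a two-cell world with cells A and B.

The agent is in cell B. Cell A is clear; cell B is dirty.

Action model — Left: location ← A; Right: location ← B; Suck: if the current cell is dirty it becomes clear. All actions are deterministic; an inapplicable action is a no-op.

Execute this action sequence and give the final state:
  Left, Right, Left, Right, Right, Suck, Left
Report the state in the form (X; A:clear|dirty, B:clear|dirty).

(A; A:clear, B:clear)

step 1/7 (Left): (A; A:clear, B:dirty)
step 2/7 (Right): (B; A:clear, B:dirty)
step 3/7 (Left): (A; A:clear, B:dirty)
step 4/7 (Right): (B; A:clear, B:dirty)
step 5/7 (Right): (B; A:clear, B:dirty)
step 6/7 (Suck): (B; A:clear, B:clear)
step 7/7 (Left): (A; A:clear, B:clear)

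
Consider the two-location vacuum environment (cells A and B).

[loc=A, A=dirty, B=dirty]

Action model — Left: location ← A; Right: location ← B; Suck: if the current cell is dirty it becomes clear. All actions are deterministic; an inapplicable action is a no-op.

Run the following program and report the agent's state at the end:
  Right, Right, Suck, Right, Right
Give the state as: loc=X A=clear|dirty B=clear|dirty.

loc=B A=dirty B=clear

1) do Right; now loc=B A=dirty B=dirty
2) do Right; now loc=B A=dirty B=dirty
3) do Suck; now loc=B A=dirty B=clear
4) do Right; now loc=B A=dirty B=clear
5) do Right; now loc=B A=dirty B=clear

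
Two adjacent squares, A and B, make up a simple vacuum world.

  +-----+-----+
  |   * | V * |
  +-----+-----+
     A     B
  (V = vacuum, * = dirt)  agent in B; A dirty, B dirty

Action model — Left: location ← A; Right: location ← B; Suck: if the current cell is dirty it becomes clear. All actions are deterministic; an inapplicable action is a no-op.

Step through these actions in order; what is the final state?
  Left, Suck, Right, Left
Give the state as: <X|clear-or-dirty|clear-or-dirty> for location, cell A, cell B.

t=1 Left ⇒ <A|dirty|dirty>
t=2 Suck ⇒ <A|clear|dirty>
t=3 Right ⇒ <B|clear|dirty>
t=4 Left ⇒ <A|clear|dirty>

<A|clear|dirty>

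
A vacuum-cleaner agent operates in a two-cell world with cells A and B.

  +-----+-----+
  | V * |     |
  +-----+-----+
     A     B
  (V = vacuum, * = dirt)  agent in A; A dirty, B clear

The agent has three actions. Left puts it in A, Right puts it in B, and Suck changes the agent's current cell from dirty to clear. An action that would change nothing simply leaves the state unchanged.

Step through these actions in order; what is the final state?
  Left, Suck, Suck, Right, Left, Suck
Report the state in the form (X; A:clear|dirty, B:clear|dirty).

Left (#1): (A; A:dirty, B:clear)
Suck (#2): (A; A:clear, B:clear)
Suck (#3): (A; A:clear, B:clear)
Right (#4): (B; A:clear, B:clear)
Left (#5): (A; A:clear, B:clear)
Suck (#6): (A; A:clear, B:clear)

(A; A:clear, B:clear)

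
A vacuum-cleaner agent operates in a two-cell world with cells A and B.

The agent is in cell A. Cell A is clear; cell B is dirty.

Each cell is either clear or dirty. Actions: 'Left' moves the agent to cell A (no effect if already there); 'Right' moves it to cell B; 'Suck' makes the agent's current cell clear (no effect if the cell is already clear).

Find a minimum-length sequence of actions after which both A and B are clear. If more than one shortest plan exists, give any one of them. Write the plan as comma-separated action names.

1. Right → in B — A clear, B dirty
2. Suck → in B — A clear, B clear
min 2: go B then Suck

Right, Suck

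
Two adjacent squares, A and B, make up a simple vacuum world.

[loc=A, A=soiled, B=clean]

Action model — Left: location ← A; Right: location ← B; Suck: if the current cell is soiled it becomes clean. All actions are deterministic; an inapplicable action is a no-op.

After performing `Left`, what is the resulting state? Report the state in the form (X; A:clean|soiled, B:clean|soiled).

(A; A:soiled, B:clean)

start: (A; A:soiled, B:clean)
1. Left → (A; A:soiled, B:clean)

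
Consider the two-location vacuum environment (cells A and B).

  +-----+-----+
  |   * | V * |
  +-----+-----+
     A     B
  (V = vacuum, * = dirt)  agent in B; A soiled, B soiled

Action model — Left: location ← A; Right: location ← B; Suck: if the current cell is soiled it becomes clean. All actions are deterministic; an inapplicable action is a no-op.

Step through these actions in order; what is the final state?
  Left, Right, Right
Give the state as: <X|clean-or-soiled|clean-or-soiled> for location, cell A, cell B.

1) do Left; now <A|soiled|soiled>
2) do Right; now <B|soiled|soiled>
3) do Right; now <B|soiled|soiled>

<B|soiled|soiled>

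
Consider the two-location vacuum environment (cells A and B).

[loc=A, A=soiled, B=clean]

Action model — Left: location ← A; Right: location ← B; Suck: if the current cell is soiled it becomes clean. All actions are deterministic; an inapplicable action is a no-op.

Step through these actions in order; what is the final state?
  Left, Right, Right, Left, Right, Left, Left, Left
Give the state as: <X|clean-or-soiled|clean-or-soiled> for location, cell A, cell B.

<A|soiled|clean>

1) do Left; now <A|soiled|clean>
2) do Right; now <B|soiled|clean>
3) do Right; now <B|soiled|clean>
4) do Left; now <A|soiled|clean>
5) do Right; now <B|soiled|clean>
6) do Left; now <A|soiled|clean>
7) do Left; now <A|soiled|clean>
8) do Left; now <A|soiled|clean>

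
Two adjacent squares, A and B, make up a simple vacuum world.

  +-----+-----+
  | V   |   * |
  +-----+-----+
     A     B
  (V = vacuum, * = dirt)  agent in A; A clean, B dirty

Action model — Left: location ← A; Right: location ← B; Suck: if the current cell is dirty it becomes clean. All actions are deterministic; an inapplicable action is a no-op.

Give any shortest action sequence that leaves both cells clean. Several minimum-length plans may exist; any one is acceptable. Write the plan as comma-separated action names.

t=1 Right ⇒ (B; A:clean, B:dirty)
t=2 Suck ⇒ (B; A:clean, B:clean)
min 2: go B then Suck

Right, Suck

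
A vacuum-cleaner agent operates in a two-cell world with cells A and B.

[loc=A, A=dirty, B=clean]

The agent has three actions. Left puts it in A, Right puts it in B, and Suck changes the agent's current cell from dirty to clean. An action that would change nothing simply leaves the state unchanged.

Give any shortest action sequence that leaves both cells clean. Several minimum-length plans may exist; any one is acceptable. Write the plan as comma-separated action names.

Suck

[1] after Suck: loc=A A=clean B=clean
min 1: A is dirty, one Suck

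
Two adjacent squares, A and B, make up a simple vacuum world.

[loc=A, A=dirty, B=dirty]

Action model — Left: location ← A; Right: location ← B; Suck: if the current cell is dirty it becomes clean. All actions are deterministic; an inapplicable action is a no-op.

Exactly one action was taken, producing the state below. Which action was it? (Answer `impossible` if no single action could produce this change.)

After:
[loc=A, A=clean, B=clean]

try  Left: in A — A dirty, B dirty
try Right: in B — A dirty, B dirty
try  Suck: in A — A clean, B dirty
no single action produces the after-state

impossible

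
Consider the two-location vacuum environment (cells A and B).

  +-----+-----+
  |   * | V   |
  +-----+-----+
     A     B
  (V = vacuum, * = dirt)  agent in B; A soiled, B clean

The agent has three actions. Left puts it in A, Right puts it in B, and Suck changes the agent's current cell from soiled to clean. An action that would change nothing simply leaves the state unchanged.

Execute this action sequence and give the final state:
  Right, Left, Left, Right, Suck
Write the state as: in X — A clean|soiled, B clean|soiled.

in B — A soiled, B clean

1) do Right; now in B — A soiled, B clean
2) do Left; now in A — A soiled, B clean
3) do Left; now in A — A soiled, B clean
4) do Right; now in B — A soiled, B clean
5) do Suck; now in B — A soiled, B clean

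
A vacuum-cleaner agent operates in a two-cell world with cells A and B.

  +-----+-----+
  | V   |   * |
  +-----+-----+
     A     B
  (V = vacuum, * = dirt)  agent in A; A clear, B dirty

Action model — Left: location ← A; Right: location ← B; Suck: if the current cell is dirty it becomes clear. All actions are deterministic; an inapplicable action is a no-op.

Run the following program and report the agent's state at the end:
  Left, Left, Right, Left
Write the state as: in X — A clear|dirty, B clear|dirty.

in A — A clear, B dirty

1. Left → in A — A clear, B dirty
2. Left → in A — A clear, B dirty
3. Right → in B — A clear, B dirty
4. Left → in A — A clear, B dirty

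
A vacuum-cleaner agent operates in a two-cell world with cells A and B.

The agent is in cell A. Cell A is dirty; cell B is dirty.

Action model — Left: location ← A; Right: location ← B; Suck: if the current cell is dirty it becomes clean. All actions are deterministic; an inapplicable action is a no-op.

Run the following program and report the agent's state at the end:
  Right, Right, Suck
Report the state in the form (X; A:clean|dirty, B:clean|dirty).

step 1/3 (Right): (B; A:dirty, B:dirty)
step 2/3 (Right): (B; A:dirty, B:dirty)
step 3/3 (Suck): (B; A:dirty, B:clean)

(B; A:dirty, B:clean)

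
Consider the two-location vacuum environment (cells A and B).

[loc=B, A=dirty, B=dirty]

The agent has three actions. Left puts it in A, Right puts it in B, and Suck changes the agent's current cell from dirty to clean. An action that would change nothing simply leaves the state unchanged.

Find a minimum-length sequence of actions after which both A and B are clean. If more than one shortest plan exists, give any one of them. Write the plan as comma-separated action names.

Suck, Left, Suck

1) do Suck; now (B; A:dirty, B:clean)
2) do Left; now (A; A:dirty, B:clean)
3) do Suck; now (A; A:clean, B:clean)
min 3: Suck B + move + Suck A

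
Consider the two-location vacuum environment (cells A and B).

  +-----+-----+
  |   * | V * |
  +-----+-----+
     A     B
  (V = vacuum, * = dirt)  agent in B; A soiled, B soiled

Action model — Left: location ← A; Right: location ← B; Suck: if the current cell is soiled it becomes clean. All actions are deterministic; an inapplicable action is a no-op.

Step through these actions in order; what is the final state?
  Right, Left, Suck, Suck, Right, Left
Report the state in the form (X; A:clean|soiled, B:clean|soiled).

1. Right → (B; A:soiled, B:soiled)
2. Left → (A; A:soiled, B:soiled)
3. Suck → (A; A:clean, B:soiled)
4. Suck → (A; A:clean, B:soiled)
5. Right → (B; A:clean, B:soiled)
6. Left → (A; A:clean, B:soiled)

(A; A:clean, B:soiled)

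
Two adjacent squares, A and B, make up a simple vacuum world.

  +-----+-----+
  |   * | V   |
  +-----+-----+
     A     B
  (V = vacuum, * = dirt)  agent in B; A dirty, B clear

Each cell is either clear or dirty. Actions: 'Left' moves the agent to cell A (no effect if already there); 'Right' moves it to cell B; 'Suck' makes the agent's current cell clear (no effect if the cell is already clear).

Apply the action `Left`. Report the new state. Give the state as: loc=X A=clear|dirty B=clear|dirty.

loc=A A=dirty B=clear

start: loc=B A=dirty B=clear
step 1/1 (Left): loc=A A=dirty B=clear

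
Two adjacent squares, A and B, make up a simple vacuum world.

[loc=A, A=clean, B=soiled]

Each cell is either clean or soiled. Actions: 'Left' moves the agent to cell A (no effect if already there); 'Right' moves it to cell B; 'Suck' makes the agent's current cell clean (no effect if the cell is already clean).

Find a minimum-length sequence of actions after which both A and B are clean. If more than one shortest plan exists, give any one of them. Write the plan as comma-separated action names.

Right, Suck

t=1 Right ⇒ loc=B A=clean B=soiled
t=2 Suck ⇒ loc=B A=clean B=clean
min 2: go B then Suck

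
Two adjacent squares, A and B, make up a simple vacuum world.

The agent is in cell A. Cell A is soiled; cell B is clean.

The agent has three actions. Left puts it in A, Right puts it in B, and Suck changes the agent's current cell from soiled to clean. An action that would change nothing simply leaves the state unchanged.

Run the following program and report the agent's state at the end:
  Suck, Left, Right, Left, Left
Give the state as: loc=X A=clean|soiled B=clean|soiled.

1) do Suck; now loc=A A=clean B=clean
2) do Left; now loc=A A=clean B=clean
3) do Right; now loc=B A=clean B=clean
4) do Left; now loc=A A=clean B=clean
5) do Left; now loc=A A=clean B=clean

loc=A A=clean B=clean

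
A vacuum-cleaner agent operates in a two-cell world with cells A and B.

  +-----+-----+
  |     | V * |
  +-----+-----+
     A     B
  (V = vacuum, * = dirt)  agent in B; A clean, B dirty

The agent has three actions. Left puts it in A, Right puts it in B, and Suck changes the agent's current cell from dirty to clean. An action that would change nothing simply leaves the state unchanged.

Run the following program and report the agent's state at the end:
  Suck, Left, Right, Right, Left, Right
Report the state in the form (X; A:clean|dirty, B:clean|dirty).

(B; A:clean, B:clean)

t=1 Suck ⇒ (B; A:clean, B:clean)
t=2 Left ⇒ (A; A:clean, B:clean)
t=3 Right ⇒ (B; A:clean, B:clean)
t=4 Right ⇒ (B; A:clean, B:clean)
t=5 Left ⇒ (A; A:clean, B:clean)
t=6 Right ⇒ (B; A:clean, B:clean)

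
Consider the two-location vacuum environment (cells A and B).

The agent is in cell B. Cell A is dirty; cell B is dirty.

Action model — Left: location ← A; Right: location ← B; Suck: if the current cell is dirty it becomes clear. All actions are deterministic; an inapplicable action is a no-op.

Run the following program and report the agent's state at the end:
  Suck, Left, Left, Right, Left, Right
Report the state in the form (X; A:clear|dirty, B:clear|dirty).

(B; A:dirty, B:clear)

1. Suck → (B; A:dirty, B:clear)
2. Left → (A; A:dirty, B:clear)
3. Left → (A; A:dirty, B:clear)
4. Right → (B; A:dirty, B:clear)
5. Left → (A; A:dirty, B:clear)
6. Right → (B; A:dirty, B:clear)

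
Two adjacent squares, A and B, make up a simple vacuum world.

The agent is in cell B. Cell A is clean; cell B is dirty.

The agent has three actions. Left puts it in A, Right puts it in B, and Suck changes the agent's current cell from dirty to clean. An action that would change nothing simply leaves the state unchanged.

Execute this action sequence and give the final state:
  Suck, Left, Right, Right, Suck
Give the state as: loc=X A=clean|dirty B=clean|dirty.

1. Suck → loc=B A=clean B=clean
2. Left → loc=A A=clean B=clean
3. Right → loc=B A=clean B=clean
4. Right → loc=B A=clean B=clean
5. Suck → loc=B A=clean B=clean

loc=B A=clean B=clean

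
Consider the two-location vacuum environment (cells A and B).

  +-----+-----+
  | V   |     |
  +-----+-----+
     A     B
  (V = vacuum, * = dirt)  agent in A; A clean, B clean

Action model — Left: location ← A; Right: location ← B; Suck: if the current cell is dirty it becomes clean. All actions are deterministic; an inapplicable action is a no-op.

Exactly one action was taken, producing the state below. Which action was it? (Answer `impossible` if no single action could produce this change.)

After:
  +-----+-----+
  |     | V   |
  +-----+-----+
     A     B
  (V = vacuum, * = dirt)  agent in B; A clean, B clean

Right

try  Left: <A|clean|clean>
try Right: <B|clean|clean>  ← match
try  Suck: <A|clean|clean>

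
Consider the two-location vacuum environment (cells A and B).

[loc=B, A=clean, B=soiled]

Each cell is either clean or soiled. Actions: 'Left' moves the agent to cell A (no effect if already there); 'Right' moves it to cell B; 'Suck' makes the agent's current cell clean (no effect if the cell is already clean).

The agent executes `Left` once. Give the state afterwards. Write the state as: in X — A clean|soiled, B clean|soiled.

in A — A clean, B soiled

start: in B — A clean, B soiled
t=1 Left ⇒ in A — A clean, B soiled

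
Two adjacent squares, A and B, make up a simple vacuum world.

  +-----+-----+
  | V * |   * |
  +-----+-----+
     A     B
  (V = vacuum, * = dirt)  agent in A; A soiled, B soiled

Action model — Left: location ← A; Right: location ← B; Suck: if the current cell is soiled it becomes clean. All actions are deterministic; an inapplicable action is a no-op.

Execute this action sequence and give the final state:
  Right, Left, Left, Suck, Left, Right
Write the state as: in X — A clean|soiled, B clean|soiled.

t=1 Right ⇒ in B — A soiled, B soiled
t=2 Left ⇒ in A — A soiled, B soiled
t=3 Left ⇒ in A — A soiled, B soiled
t=4 Suck ⇒ in A — A clean, B soiled
t=5 Left ⇒ in A — A clean, B soiled
t=6 Right ⇒ in B — A clean, B soiled

in B — A clean, B soiled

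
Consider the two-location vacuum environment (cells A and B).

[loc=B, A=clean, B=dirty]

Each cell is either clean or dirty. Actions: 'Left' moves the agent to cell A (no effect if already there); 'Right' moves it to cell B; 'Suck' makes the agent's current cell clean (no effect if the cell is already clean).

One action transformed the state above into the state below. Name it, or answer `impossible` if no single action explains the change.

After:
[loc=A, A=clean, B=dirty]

Left

try  Left: loc=A A=clean B=dirty  ← match
try Right: loc=B A=clean B=dirty
try  Suck: loc=B A=clean B=clean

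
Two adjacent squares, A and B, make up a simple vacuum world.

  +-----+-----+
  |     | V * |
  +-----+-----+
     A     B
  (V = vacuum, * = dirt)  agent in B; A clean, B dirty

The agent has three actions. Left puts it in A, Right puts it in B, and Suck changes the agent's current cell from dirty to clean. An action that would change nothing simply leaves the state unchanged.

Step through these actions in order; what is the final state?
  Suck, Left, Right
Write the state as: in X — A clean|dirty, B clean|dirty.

1) do Suck; now in B — A clean, B clean
2) do Left; now in A — A clean, B clean
3) do Right; now in B — A clean, B clean

in B — A clean, B clean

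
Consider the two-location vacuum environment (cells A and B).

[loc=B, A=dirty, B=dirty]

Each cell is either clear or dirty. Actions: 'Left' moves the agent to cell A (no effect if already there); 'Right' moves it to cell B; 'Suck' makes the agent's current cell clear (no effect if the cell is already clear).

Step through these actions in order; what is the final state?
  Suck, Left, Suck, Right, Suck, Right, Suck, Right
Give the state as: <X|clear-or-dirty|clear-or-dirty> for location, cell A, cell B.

<B|clear|clear>

1) do Suck; now <B|dirty|clear>
2) do Left; now <A|dirty|clear>
3) do Suck; now <A|clear|clear>
4) do Right; now <B|clear|clear>
5) do Suck; now <B|clear|clear>
6) do Right; now <B|clear|clear>
7) do Suck; now <B|clear|clear>
8) do Right; now <B|clear|clear>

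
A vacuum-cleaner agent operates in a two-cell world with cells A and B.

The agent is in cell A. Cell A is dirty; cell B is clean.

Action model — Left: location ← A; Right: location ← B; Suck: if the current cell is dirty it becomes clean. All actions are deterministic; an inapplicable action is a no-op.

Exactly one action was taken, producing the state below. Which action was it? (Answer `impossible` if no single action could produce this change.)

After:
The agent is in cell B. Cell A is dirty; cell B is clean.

Right

try  Left: <A|dirty|clean>
try Right: <B|dirty|clean>  ← match
try  Suck: <A|clean|clean>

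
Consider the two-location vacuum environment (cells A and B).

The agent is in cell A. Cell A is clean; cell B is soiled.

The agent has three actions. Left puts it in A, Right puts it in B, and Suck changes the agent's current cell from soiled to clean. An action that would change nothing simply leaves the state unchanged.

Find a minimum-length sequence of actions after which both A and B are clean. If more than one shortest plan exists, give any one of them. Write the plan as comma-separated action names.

1) do Right; now in B — A clean, B soiled
2) do Suck; now in B — A clean, B clean
min 2: go B then Suck

Right, Suck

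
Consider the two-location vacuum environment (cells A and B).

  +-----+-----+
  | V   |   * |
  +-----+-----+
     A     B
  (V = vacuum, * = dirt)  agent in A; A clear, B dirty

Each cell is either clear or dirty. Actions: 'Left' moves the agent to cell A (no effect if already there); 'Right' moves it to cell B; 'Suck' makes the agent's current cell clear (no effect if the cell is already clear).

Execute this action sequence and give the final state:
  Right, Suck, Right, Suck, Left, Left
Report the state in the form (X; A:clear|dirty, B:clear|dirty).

step 1/6 (Right): (B; A:clear, B:dirty)
step 2/6 (Suck): (B; A:clear, B:clear)
step 3/6 (Right): (B; A:clear, B:clear)
step 4/6 (Suck): (B; A:clear, B:clear)
step 5/6 (Left): (A; A:clear, B:clear)
step 6/6 (Left): (A; A:clear, B:clear)

(A; A:clear, B:clear)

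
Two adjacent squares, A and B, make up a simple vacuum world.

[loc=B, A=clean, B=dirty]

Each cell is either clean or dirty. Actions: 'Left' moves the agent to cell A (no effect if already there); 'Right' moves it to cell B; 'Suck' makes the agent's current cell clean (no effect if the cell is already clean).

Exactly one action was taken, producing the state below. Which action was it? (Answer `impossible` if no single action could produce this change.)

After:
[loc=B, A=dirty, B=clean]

impossible

try  Left: <A|clean|dirty>
try Right: <B|clean|dirty>
try  Suck: <B|clean|clean>
no single action produces the after-state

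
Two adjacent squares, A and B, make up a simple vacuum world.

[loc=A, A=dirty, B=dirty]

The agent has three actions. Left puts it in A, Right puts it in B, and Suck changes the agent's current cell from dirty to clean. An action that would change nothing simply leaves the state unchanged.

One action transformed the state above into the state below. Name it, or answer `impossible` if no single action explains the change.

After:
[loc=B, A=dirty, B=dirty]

Right

try  Left: (A; A:dirty, B:dirty)
try Right: (B; A:dirty, B:dirty)  ← match
try  Suck: (A; A:clean, B:dirty)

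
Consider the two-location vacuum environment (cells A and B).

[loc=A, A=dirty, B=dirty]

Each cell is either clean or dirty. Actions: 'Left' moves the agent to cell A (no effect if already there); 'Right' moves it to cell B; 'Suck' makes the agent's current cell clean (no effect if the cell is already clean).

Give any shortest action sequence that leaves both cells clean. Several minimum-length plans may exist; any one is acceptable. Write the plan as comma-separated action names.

Suck (#1): in A — A clean, B dirty
Right (#2): in B — A clean, B dirty
Suck (#3): in B — A clean, B clean
min 3: Suck A + move + Suck B

Suck, Right, Suck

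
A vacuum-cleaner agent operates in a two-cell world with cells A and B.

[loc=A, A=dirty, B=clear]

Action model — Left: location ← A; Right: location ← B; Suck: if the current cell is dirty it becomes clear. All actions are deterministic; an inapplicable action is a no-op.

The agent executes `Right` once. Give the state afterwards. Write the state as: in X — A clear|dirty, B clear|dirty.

start: in A — A dirty, B clear
1. Right → in B — A dirty, B clear

in B — A dirty, B clear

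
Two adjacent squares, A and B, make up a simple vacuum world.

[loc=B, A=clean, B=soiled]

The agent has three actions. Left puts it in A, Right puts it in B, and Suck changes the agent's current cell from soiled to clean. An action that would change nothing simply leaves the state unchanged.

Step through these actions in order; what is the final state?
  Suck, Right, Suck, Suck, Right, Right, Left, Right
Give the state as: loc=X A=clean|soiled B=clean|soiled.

loc=B A=clean B=clean

t=1 Suck ⇒ loc=B A=clean B=clean
t=2 Right ⇒ loc=B A=clean B=clean
t=3 Suck ⇒ loc=B A=clean B=clean
t=4 Suck ⇒ loc=B A=clean B=clean
t=5 Right ⇒ loc=B A=clean B=clean
t=6 Right ⇒ loc=B A=clean B=clean
t=7 Left ⇒ loc=A A=clean B=clean
t=8 Right ⇒ loc=B A=clean B=clean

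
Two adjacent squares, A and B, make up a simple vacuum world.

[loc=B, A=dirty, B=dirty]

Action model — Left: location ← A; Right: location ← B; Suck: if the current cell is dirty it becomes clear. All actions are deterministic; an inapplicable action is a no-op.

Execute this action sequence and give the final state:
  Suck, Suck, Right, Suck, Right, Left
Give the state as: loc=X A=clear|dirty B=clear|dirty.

loc=A A=dirty B=clear

1) do Suck; now loc=B A=dirty B=clear
2) do Suck; now loc=B A=dirty B=clear
3) do Right; now loc=B A=dirty B=clear
4) do Suck; now loc=B A=dirty B=clear
5) do Right; now loc=B A=dirty B=clear
6) do Left; now loc=A A=dirty B=clear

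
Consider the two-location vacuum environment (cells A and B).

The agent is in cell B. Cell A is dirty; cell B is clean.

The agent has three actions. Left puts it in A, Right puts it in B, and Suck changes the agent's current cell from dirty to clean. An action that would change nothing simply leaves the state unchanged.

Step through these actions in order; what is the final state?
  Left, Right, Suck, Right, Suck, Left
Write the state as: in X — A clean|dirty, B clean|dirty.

Left (#1): in A — A dirty, B clean
Right (#2): in B — A dirty, B clean
Suck (#3): in B — A dirty, B clean
Right (#4): in B — A dirty, B clean
Suck (#5): in B — A dirty, B clean
Left (#6): in A — A dirty, B clean

in A — A dirty, B clean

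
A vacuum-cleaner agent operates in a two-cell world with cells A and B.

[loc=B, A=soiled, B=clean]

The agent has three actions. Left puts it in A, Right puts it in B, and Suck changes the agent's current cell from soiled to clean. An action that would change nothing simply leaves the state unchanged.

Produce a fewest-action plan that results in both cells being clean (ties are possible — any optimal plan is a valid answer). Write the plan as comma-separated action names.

1) do Left; now in A — A soiled, B clean
2) do Suck; now in A — A clean, B clean
min 2: go A then Suck

Left, Suck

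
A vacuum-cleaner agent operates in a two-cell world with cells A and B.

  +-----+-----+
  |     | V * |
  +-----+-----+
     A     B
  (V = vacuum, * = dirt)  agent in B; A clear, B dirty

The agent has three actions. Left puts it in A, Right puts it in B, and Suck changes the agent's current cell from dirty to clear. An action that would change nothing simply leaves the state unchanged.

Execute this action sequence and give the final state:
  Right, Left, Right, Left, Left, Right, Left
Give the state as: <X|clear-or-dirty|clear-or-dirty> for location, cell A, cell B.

step 1/7 (Right): <B|clear|dirty>
step 2/7 (Left): <A|clear|dirty>
step 3/7 (Right): <B|clear|dirty>
step 4/7 (Left): <A|clear|dirty>
step 5/7 (Left): <A|clear|dirty>
step 6/7 (Right): <B|clear|dirty>
step 7/7 (Left): <A|clear|dirty>

<A|clear|dirty>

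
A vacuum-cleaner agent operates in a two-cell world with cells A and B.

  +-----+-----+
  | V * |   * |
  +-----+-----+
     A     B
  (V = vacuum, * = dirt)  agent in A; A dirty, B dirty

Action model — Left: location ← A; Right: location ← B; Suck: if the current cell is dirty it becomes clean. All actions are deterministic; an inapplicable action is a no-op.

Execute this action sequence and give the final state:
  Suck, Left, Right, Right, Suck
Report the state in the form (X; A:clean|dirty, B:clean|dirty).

(B; A:clean, B:clean)

step 1/5 (Suck): (A; A:clean, B:dirty)
step 2/5 (Left): (A; A:clean, B:dirty)
step 3/5 (Right): (B; A:clean, B:dirty)
step 4/5 (Right): (B; A:clean, B:dirty)
step 5/5 (Suck): (B; A:clean, B:clean)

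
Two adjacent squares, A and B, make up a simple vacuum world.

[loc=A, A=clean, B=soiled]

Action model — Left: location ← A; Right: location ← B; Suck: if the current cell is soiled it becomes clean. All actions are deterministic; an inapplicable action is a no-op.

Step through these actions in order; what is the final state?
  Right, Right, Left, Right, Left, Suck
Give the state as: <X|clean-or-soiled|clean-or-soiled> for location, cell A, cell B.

[1] after Right: <B|clean|soiled>
[2] after Right: <B|clean|soiled>
[3] after Left: <A|clean|soiled>
[4] after Right: <B|clean|soiled>
[5] after Left: <A|clean|soiled>
[6] after Suck: <A|clean|soiled>

<A|clean|soiled>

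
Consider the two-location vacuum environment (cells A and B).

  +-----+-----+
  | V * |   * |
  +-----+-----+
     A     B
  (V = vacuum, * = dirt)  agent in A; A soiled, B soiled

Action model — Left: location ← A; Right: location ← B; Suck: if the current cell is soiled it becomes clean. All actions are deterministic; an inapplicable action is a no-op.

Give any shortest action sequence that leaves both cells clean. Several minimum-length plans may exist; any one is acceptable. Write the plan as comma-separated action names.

Suck, Right, Suck

1. Suck → in A — A clean, B soiled
2. Right → in B — A clean, B soiled
3. Suck → in B — A clean, B clean
min 3: Suck A + move + Suck B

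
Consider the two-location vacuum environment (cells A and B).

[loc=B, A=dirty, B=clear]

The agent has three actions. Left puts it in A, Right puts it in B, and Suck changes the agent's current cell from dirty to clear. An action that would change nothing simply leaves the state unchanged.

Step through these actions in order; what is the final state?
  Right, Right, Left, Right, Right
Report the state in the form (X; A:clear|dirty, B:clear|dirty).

Right (#1): (B; A:dirty, B:clear)
Right (#2): (B; A:dirty, B:clear)
Left (#3): (A; A:dirty, B:clear)
Right (#4): (B; A:dirty, B:clear)
Right (#5): (B; A:dirty, B:clear)

(B; A:dirty, B:clear)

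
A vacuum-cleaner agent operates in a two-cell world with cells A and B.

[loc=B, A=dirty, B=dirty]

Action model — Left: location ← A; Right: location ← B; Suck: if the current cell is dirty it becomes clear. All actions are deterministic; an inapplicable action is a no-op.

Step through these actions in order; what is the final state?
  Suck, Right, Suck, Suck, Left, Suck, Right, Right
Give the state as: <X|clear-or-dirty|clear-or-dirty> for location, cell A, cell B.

step 1/8 (Suck): <B|dirty|clear>
step 2/8 (Right): <B|dirty|clear>
step 3/8 (Suck): <B|dirty|clear>
step 4/8 (Suck): <B|dirty|clear>
step 5/8 (Left): <A|dirty|clear>
step 6/8 (Suck): <A|clear|clear>
step 7/8 (Right): <B|clear|clear>
step 8/8 (Right): <B|clear|clear>

<B|clear|clear>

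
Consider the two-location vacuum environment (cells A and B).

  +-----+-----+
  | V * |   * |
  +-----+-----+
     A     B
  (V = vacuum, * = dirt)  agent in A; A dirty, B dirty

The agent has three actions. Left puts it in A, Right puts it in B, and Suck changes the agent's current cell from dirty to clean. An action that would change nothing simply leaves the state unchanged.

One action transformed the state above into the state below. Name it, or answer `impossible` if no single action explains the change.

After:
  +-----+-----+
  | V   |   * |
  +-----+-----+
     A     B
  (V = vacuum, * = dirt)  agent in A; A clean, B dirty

try  Left: (A; A:dirty, B:dirty)
try Right: (B; A:dirty, B:dirty)
try  Suck: (A; A:clean, B:dirty)  ← match

Suck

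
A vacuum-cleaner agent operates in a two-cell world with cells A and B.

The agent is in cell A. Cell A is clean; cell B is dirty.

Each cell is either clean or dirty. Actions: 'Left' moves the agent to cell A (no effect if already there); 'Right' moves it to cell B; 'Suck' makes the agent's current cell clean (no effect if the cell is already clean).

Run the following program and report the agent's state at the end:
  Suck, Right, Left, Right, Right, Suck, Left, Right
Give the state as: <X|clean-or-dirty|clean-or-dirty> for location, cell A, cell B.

<B|clean|clean>

Suck (#1): <A|clean|dirty>
Right (#2): <B|clean|dirty>
Left (#3): <A|clean|dirty>
Right (#4): <B|clean|dirty>
Right (#5): <B|clean|dirty>
Suck (#6): <B|clean|clean>
Left (#7): <A|clean|clean>
Right (#8): <B|clean|clean>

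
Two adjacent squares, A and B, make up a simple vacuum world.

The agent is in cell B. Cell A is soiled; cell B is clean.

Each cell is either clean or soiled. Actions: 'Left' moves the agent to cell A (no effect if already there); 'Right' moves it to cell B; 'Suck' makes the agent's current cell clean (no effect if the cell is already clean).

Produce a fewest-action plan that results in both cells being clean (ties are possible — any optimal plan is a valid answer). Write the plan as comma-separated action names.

step 1/2 (Left): loc=A A=soiled B=clean
step 2/2 (Suck): loc=A A=clean B=clean
min 2: go A then Suck

Left, Suck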